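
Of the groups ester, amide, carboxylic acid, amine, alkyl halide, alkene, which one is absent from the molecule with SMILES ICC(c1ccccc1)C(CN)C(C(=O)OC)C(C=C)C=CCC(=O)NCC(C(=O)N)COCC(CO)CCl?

amine: present (CH(CH2NH2) — pendant –CH2NH2: N on sp³ C, no adjacent C=O → amine).
ester: present (CH(COOCH3) — pendant –COOCH3: carbonyl C bonded to C and –OCH3 → ester).
amide: present (CH2CONHCH2 — –C(=O)–N– linkage → amide (the N is not an amine)).
alkyl halide: present (ICH2 — halogen on an sp³ carbon → alkyl halide).
alkene: present (CH(CH=CH2) — pendant –CH=CH2: C=C double bond → alkene).
carboxylic acid: absent. In CH(COOCH3), the acyl oxygen is bonded to carbon (–O–C), not to H, so this is an ester. In each of CH2CONHCH2 and CH(CONH2), the carbonyl is bonded to nitrogen, not to –OH; that is an amide.

carboxylic acid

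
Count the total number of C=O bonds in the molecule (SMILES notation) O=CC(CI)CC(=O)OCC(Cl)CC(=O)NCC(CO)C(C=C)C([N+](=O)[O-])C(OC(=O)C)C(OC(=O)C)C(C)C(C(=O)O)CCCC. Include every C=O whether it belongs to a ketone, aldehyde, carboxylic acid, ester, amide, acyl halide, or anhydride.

6

OHC: aldehyde, 1 C=O (running total 1).
CH2COOCH2: ester, 1 C=O (running total 2).
CH2CONHCH2: amide, 1 C=O (running total 3).
CH(OCOCH3): ester, 1 C=O (running total 4).
CH(OCOCH3): ester, 1 C=O (running total 5).
CH(COOH): carboxylic acid, 1 C=O (running total 6).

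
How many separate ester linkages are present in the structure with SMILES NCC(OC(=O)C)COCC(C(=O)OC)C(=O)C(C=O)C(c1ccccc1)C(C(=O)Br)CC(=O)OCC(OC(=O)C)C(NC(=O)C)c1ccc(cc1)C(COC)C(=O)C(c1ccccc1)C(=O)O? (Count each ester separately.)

Taking each segment in turn:
  H2NCH2: –NH2 on an sp³ carbon with no adjacent C=O → amine.
  CH(OCOCH3): pendant –OC(=O)CH3: an acyloxy group → ester.
  CH2OCH2: C–O–C with sp³ carbons on both sides and no adjacent C=O → ether.
  CH(COOCH3): pendant –COOCH3: carbonyl C bonded to C and –OCH3 → ester.
  CO: –C(=O)– with carbon on both sides → ketone.
  CH(CHO): pendant –CHO: carbonyl C bonded to C and H → aldehyde.
  CH(C6H5): pendant –C6H5: benzene ring → arene.
  CH(COBr): pendant –C(=O)X: carbonyl C bonded to C and halogen → acyl halide.
  CH2COOCH2: –C(=O)–O–C with C on the carbonyl side → ester.
  CH(OCOCH3): pendant –OC(=O)CH3: an acyloxy group → ester.
  CH(NHCOCH3): pendant –NHC(=O)CH3: N bonded to a carbonyl → amide (not amine).
  C6H4: para-disubstituted benzene ring → arene.
  CH(CH2OCH3): pendant –CH2OCH3: C–O–C linkage → ether.
  CO: –C(=O)– with carbon on both sides → ketone.
  CH(C6H5): pendant –C6H5: benzene ring → arene.
  COOH: –COOH: carbonyl C bonded to –OH and C → carboxylic acid (the –OH is not a separate alcohol).
Ester appears at: CH(OCOCH3), CH(COOCH3), CH2COOCH2, CH(OCOCH3) → 4.

4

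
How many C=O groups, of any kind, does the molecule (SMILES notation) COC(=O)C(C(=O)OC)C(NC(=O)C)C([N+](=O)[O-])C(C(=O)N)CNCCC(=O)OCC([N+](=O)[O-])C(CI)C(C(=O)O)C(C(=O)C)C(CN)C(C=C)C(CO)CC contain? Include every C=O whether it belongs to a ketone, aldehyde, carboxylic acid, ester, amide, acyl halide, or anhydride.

7

CH3OOC: ester, 1 C=O (running total 1).
CH(COOCH3): ester, 1 C=O (running total 2).
CH(NHCOCH3): amide, 1 C=O (running total 3).
CH(CONH2): amide, 1 C=O (running total 4).
CH2COOCH2: ester, 1 C=O (running total 5).
CH(COOH): carboxylic acid, 1 C=O (running total 6).
CH(COCH3): ketone, 1 C=O (running total 7).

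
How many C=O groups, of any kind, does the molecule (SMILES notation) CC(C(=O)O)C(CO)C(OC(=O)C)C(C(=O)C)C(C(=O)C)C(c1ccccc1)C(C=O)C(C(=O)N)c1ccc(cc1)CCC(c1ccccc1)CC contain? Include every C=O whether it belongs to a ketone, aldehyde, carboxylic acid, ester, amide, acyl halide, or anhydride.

CH(COOH): carboxylic acid, 1 C=O (running total 1).
CH(OCOCH3): ester, 1 C=O (running total 2).
CH(COCH3): ketone, 1 C=O (running total 3).
CH(COCH3): ketone, 1 C=O (running total 4).
CH(CHO): aldehyde, 1 C=O (running total 5).
CH(CONH2): amide, 1 C=O (running total 6).

6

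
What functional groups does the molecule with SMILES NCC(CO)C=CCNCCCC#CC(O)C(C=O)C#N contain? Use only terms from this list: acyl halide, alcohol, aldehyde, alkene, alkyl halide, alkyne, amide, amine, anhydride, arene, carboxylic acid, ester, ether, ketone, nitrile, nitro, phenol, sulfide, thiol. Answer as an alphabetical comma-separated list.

Working along the chain:
  H2NCH2: –NH2 on an sp³ carbon with no adjacent C=O → amine.
  CH(CH2OH): pendant –CH2OH on an sp³ backbone C → alcohol.
  CH=CH: C=C double bond → alkene.
  CH2NHCH2: C–N–C with sp³ carbons and no adjacent C=O → amine (secondary).
  C≡C: C≡C triple bond → alkyne.
  CH(OH): –OH on an sp³ carbon → alcohol (secondary).
  CH(CHO): pendant –CHO: carbonyl C bonded to C and H → aldehyde.
  CN: –C≡N: carbon triple-bonded to nitrogen → nitrile.

alcohol, aldehyde, alkene, alkyne, amine, nitrile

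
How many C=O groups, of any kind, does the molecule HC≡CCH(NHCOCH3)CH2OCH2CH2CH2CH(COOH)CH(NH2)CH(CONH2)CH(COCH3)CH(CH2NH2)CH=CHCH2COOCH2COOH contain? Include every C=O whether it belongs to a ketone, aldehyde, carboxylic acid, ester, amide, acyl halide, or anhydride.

6

CH(NHCOCH3): amide, 1 C=O (running total 1).
CH(COOH): carboxylic acid, 1 C=O (running total 2).
CH(CONH2): amide, 1 C=O (running total 3).
CH(COCH3): ketone, 1 C=O (running total 4).
CH2COOCH2: ester, 1 C=O (running total 5).
COOH: carboxylic acid, 1 C=O (running total 6).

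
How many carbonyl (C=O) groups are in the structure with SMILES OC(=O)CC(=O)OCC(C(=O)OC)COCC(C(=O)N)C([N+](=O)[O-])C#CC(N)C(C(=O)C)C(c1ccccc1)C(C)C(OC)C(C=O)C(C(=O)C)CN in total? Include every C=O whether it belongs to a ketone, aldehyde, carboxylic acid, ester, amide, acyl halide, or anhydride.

HOOC: carboxylic acid, 1 C=O (running total 1).
CH2COOCH2: ester, 1 C=O (running total 2).
CH(COOCH3): ester, 1 C=O (running total 3).
CH(CONH2): amide, 1 C=O (running total 4).
CH(COCH3): ketone, 1 C=O (running total 5).
CH(CHO): aldehyde, 1 C=O (running total 6).
CH(COCH3): ketone, 1 C=O (running total 7).

7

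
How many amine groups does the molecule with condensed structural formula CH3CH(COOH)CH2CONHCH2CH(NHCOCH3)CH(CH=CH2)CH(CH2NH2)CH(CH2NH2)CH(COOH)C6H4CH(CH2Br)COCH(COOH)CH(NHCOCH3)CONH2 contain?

Taking each segment in turn:
  CH(COOH): pendant –COOH: carbonyl C bonded to C and –OH → carboxylic acid.
  CH2CONHCH2: –C(=O)–N– linkage → amide (the N is not an amine).
  CH(NHCOCH3): pendant –NHC(=O)CH3: N bonded to a carbonyl → amide (not amine).
  CH(CH=CH2): pendant –CH=CH2: C=C double bond → alkene.
  CH(CH2NH2): pendant –CH2NH2: N on sp³ C, no adjacent C=O → amine.
  CH(CH2NH2): pendant –CH2NH2: N on sp³ C, no adjacent C=O → amine.
  CH(COOH): pendant –COOH: carbonyl C bonded to C and –OH → carboxylic acid.
  C6H4: para-disubstituted benzene ring → arene.
  CH(CH2Br): pendant –CH2X: halogen on sp³ carbon → alkyl halide.
  CO: –C(=O)– with carbon on both sides → ketone.
  CH(COOH): pendant –COOH: carbonyl C bonded to C and –OH → carboxylic acid.
  CH(NHCOCH3): pendant –NHC(=O)CH3: N bonded to a carbonyl → amide (not amine).
  CONH2: –C(=O)NH2: carbonyl C bonded to C and to N → amide (the N is not a separate amine).
Amine appears at: CH(CH2NH2), CH(CH2NH2) → 2.

2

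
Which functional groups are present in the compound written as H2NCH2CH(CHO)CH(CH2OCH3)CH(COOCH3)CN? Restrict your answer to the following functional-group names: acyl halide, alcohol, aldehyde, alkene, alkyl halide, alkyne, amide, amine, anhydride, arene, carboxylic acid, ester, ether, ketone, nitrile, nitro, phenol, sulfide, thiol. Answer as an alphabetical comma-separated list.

aldehyde, amine, ester, ether, nitrile

Taking each segment in turn:
  H2NCH2: –NH2 on an sp³ carbon with no adjacent C=O → amine.
  CH(CHO): pendant –CHO: carbonyl C bonded to C and H → aldehyde.
  CH(CH2OCH3): pendant –CH2OCH3: C–O–C linkage → ether.
  CH(COOCH3): pendant –COOCH3: carbonyl C bonded to C and –OCH3 → ester.
  CN: –C≡N: carbon triple-bonded to nitrogen → nitrile.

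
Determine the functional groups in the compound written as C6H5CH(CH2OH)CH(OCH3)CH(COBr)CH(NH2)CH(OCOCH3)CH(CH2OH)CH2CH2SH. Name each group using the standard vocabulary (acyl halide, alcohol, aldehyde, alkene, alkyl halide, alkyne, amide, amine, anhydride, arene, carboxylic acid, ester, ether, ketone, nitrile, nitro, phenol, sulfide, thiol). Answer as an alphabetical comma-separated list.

acyl halide, alcohol, amine, arene, ester, ether, thiol

Reading the structure from left to right:
  C6H5: C6H5– phenyl ring → arene.
  CH(CH2OH): pendant –CH2OH on an sp³ backbone C → alcohol.
  CH(OCH3): pendant –OCH3: C–O–C with sp³ C, no adjacent C=O → ether.
  CH(COBr): pendant –C(=O)X: carbonyl C bonded to C and halogen → acyl halide.
  CH(NH2): –NH2 on an sp³ carbon with no adjacent C=O → amine.
  CH(OCOCH3): pendant –OC(=O)CH3: an acyloxy group → ester.
  CH(CH2OH): pendant –CH2OH on an sp³ backbone C → alcohol.
  CH2SH: –SH on an sp³ carbon → thiol.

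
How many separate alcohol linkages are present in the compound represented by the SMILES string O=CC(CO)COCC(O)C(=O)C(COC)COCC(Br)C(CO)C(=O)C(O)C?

4

Working along the chain:
  OHC: terminal –CHO: carbonyl C bonded to H and C → aldehyde.
  CH(CH2OH): pendant –CH2OH on an sp³ backbone C → alcohol.
  CH2OCH2: C–O–C with sp³ carbons on both sides and no adjacent C=O → ether.
  CH(OH): –OH on an sp³ carbon → alcohol (secondary).
  CO: –C(=O)– with carbon on both sides → ketone.
  CH(CH2OCH3): pendant –CH2OCH3: C–O–C linkage → ether.
  CH2OCH2: C–O–C with sp³ carbons on both sides and no adjacent C=O → ether.
  CH(Br): halogen on an sp³ carbon → alkyl halide.
  CH(CH2OH): pendant –CH2OH on an sp³ backbone C → alcohol.
  CO: –C(=O)– with carbon on both sides → ketone.
  CH(OH): –OH on an sp³ carbon → alcohol (secondary).
Alcohol appears at: CH(CH2OH), CH(OH), CH(CH2OH), CH(OH) → 4.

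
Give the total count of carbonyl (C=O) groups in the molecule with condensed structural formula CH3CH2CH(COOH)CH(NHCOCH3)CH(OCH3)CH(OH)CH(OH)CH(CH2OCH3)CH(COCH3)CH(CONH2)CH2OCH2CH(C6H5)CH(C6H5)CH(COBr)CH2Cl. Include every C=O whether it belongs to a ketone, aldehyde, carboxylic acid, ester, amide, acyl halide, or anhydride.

5

CH(COOH): carboxylic acid, 1 C=O (running total 1).
CH(NHCOCH3): amide, 1 C=O (running total 2).
CH(COCH3): ketone, 1 C=O (running total 3).
CH(CONH2): amide, 1 C=O (running total 4).
CH(COBr): acyl halide, 1 C=O (running total 5).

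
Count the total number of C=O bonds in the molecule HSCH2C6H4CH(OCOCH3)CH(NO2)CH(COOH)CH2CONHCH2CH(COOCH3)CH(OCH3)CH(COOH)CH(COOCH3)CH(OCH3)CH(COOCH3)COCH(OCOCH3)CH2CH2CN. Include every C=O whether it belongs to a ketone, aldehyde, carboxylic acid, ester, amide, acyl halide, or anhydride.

9

CH(OCOCH3): ester, 1 C=O (running total 1).
CH(COOH): carboxylic acid, 1 C=O (running total 2).
CH2CONHCH2: amide, 1 C=O (running total 3).
CH(COOCH3): ester, 1 C=O (running total 4).
CH(COOH): carboxylic acid, 1 C=O (running total 5).
CH(COOCH3): ester, 1 C=O (running total 6).
CH(COOCH3): ester, 1 C=O (running total 7).
CO: ketone, 1 C=O (running total 8).
CH(OCOCH3): ester, 1 C=O (running total 9).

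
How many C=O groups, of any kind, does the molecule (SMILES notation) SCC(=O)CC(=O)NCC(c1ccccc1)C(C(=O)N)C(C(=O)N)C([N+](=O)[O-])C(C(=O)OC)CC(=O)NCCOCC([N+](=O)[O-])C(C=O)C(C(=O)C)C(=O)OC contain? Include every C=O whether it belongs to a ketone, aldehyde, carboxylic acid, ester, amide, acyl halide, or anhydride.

9

CO: ketone, 1 C=O (running total 1).
CH2CONHCH2: amide, 1 C=O (running total 2).
CH(CONH2): amide, 1 C=O (running total 3).
CH(CONH2): amide, 1 C=O (running total 4).
CH(COOCH3): ester, 1 C=O (running total 5).
CH2CONHCH2: amide, 1 C=O (running total 6).
CH(CHO): aldehyde, 1 C=O (running total 7).
CH(COCH3): ketone, 1 C=O (running total 8).
COOCH3: ester, 1 C=O (running total 9).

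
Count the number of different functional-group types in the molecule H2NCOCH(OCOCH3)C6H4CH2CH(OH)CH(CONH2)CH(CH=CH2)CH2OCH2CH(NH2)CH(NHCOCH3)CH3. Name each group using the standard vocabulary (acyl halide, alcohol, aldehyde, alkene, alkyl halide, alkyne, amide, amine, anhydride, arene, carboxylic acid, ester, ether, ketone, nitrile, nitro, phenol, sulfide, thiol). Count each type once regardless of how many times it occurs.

7

–C(=O)NH2: carbonyl C bonded to C and to N → amide (the N is not a separate amine).
pendant –OC(=O)CH3: an acyloxy group → ester.
para-disubstituted benzene ring → arene.
–OH on an sp³ carbon → alcohol (secondary).
pendant –CONH2: carbonyl C bonded to C and N → amide.
pendant –CH=CH2: C=C double bond → alkene.
C–O–C with sp³ carbons on both sides and no adjacent C=O → ether.
–NH2 on an sp³ carbon with no adjacent C=O → amine.
pendant –NHC(=O)CH3: N bonded to a carbonyl → amide (not amine).
Distinct types present: alcohol, alkene, amide, amine, arene, ester, ether.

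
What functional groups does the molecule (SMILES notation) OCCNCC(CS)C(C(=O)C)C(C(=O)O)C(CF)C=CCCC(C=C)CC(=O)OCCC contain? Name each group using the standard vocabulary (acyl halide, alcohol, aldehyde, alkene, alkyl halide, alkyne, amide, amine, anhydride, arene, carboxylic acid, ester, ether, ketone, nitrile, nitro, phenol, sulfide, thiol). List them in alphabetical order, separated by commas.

Reading the structure from left to right:
  HOCH2: HO– on an sp³ carbon → alcohol.
  CH2NHCH2: C–N–C with sp³ carbons and no adjacent C=O → amine (secondary).
  CH(CH2SH): pendant –CH2SH → thiol.
  CH(COCH3): pendant –COCH3: carbonyl C bonded to two carbons → ketone.
  CH(COOH): pendant –COOH: carbonyl C bonded to C and –OH → carboxylic acid.
  CH(CH2F): pendant –CH2X: halogen on sp³ carbon → alkyl halide.
  CH=CH: C=C double bond → alkene.
  CH(CH=CH2): pendant –CH=CH2: C=C double bond → alkene.
  CH2COOCH2: –C(=O)–O–C with C on the carbonyl side → ester.

alcohol, alkene, alkyl halide, amine, carboxylic acid, ester, ketone, thiol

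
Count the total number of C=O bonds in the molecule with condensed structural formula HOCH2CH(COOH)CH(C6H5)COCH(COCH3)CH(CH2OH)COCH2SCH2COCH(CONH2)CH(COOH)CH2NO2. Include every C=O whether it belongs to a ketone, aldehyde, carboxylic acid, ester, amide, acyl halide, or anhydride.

7

CH(COOH): carboxylic acid, 1 C=O (running total 1).
CO: ketone, 1 C=O (running total 2).
CH(COCH3): ketone, 1 C=O (running total 3).
CO: ketone, 1 C=O (running total 4).
CO: ketone, 1 C=O (running total 5).
CH(CONH2): amide, 1 C=O (running total 6).
CH(COOH): carboxylic acid, 1 C=O (running total 7).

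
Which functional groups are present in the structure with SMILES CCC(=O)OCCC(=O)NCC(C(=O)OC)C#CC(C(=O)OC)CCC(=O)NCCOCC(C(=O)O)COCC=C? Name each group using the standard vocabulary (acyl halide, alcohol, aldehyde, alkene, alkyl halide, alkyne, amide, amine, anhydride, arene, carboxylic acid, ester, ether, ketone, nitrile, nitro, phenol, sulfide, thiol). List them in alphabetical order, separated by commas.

alkene, alkyne, amide, carboxylic acid, ester, ether

Reading the structure from left to right:
  CH2COOCH2: –C(=O)–O–C with C on the carbonyl side → ester.
  CH2CONHCH2: –C(=O)–N– linkage → amide (the N is not an amine).
  CH(COOCH3): pendant –COOCH3: carbonyl C bonded to C and –OCH3 → ester.
  C≡C: C≡C triple bond → alkyne.
  CH(COOCH3): pendant –COOCH3: carbonyl C bonded to C and –OCH3 → ester.
  CH2CONHCH2: –C(=O)–N– linkage → amide (the N is not an amine).
  CH2OCH2: C–O–C with sp³ carbons on both sides and no adjacent C=O → ether.
  CH(COOH): pendant –COOH: carbonyl C bonded to C and –OH → carboxylic acid.
  CH2OCH2: C–O–C with sp³ carbons on both sides and no adjacent C=O → ether.
  CH=CH2: C=C double bond → alkene.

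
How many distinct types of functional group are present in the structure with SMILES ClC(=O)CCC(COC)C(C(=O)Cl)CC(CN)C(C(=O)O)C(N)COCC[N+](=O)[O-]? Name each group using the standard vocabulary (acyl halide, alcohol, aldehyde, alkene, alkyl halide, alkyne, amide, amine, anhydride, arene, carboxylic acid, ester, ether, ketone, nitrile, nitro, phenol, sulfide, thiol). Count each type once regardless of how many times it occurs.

Taking each segment in turn:
  ClCO: –C(=O)Cl: carbonyl C bonded to C and to a halogen → acyl halide (not alkyl halide).
  CH(CH2OCH3): pendant –CH2OCH3: C–O–C linkage → ether.
  CH(COCl): pendant –C(=O)X: carbonyl C bonded to C and halogen → acyl halide.
  CH(CH2NH2): pendant –CH2NH2: N on sp³ C, no adjacent C=O → amine.
  CH(COOH): pendant –COOH: carbonyl C bonded to C and –OH → carboxylic acid.
  CH(NH2): –NH2 on an sp³ carbon with no adjacent C=O → amine.
  CH2OCH2: C–O–C with sp³ carbons on both sides and no adjacent C=O → ether.
  CH2NO2: –NO2 on carbon → nitro group.
Distinct types present: acyl halide, amine, carboxylic acid, ether, nitro.

5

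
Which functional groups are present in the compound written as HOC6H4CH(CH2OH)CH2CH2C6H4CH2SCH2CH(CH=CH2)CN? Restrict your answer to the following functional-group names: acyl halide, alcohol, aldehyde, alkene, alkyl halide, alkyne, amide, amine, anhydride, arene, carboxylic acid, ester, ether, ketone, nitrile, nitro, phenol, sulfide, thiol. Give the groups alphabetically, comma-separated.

Reading the structure from left to right:
  HOC6H4: –OH attached directly to an aromatic ring → phenol (not alcohol); the ring itself is an arene.
  CH(CH2OH): pendant –CH2OH on an sp³ backbone C → alcohol.
  C6H4: para-disubstituted benzene ring → arene.
  CH2SCH2: C–S–C linkage → sulfide (thioether).
  CH(CH=CH2): pendant –CH=CH2: C=C double bond → alkene.
  CN: –C≡N: carbon triple-bonded to nitrogen → nitrile.

alcohol, alkene, arene, nitrile, phenol, sulfide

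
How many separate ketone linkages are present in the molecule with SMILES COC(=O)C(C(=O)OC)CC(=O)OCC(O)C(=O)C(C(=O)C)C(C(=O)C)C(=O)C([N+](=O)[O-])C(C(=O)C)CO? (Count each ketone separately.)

Taking each segment in turn:
  CH3OOC: CH3O–C(=O)–: carbonyl C bonded to C and to –OCH3 → ester (not ketone + ether).
  CH(COOCH3): pendant –COOCH3: carbonyl C bonded to C and –OCH3 → ester.
  CH2COOCH2: –C(=O)–O–C with C on the carbonyl side → ester.
  CH(OH): –OH on an sp³ carbon → alcohol (secondary).
  CO: –C(=O)– with carbon on both sides → ketone.
  CH(COCH3): pendant –COCH3: carbonyl C bonded to two carbons → ketone.
  CH(COCH3): pendant –COCH3: carbonyl C bonded to two carbons → ketone.
  CO: –C(=O)– with carbon on both sides → ketone.
  CH(NO2): –NO2 on an sp³ carbon → nitro (the N=O is not a carbonyl).
  CH(COCH3): pendant –COCH3: carbonyl C bonded to two carbons → ketone.
  CH2OH: –OH on an sp³ carbon → alcohol.
Ketone appears at: CO, CH(COCH3), CH(COCH3), CO, CH(COCH3) → 5.

5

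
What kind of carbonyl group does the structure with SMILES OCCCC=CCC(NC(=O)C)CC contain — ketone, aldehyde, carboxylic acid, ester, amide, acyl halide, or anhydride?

amide

The carbonyl is in the CH(NHCOCH3) segment: pendant –NHC(=O)CH3: N bonded to a carbonyl → amide (not amine).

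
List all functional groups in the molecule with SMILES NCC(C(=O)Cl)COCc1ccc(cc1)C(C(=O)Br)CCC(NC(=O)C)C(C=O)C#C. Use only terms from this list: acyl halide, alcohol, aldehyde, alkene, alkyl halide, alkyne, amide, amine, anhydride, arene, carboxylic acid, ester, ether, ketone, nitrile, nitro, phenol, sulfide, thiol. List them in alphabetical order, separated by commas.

acyl halide, aldehyde, alkyne, amide, amine, arene, ether

Working along the chain:
  H2NCH2: –NH2 on an sp³ carbon with no adjacent C=O → amine.
  CH(COCl): pendant –C(=O)X: carbonyl C bonded to C and halogen → acyl halide.
  CH2OCH2: C–O–C with sp³ carbons on both sides and no adjacent C=O → ether.
  C6H4: para-disubstituted benzene ring → arene.
  CH(COBr): pendant –C(=O)X: carbonyl C bonded to C and halogen → acyl halide.
  CH(NHCOCH3): pendant –NHC(=O)CH3: N bonded to a carbonyl → amide (not amine).
  CH(CHO): pendant –CHO: carbonyl C bonded to C and H → aldehyde.
  C≡CH: C≡C triple bond → alkyne.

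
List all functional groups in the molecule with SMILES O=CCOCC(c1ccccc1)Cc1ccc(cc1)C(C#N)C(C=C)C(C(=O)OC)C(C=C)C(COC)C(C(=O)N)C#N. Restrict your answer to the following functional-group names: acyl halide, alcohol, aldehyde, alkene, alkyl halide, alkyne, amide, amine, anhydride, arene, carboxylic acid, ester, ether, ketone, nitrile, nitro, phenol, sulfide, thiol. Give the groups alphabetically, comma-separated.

aldehyde, alkene, amide, arene, ester, ether, nitrile

Taking each segment in turn:
  OHC: terminal –CHO: carbonyl C bonded to H and C → aldehyde.
  CH2OCH2: C–O–C with sp³ carbons on both sides and no adjacent C=O → ether.
  CH(C6H5): pendant –C6H5: benzene ring → arene.
  C6H4: para-disubstituted benzene ring → arene.
  CH(CN): pendant –C≡N: nitrile.
  CH(CH=CH2): pendant –CH=CH2: C=C double bond → alkene.
  CH(COOCH3): pendant –COOCH3: carbonyl C bonded to C and –OCH3 → ester.
  CH(CH=CH2): pendant –CH=CH2: C=C double bond → alkene.
  CH(CH2OCH3): pendant –CH2OCH3: C–O–C linkage → ether.
  CH(CONH2): pendant –CONH2: carbonyl C bonded to C and N → amide.
  CN: –C≡N: carbon triple-bonded to nitrogen → nitrile.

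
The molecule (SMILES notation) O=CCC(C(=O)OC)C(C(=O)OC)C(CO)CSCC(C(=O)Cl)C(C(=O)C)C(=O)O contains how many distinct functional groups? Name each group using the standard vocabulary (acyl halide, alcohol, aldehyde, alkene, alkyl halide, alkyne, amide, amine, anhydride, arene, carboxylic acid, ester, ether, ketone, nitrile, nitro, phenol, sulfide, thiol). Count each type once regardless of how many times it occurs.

terminal –CHO: carbonyl C bonded to H and C → aldehyde.
pendant –COOCH3: carbonyl C bonded to C and –OCH3 → ester.
pendant –COOCH3: carbonyl C bonded to C and –OCH3 → ester.
pendant –CH2OH on an sp³ backbone C → alcohol.
C–S–C linkage → sulfide (thioether).
pendant –C(=O)X: carbonyl C bonded to C and halogen → acyl halide.
pendant –COCH3: carbonyl C bonded to two carbons → ketone.
–COOH: carbonyl C bonded to –OH and C → carboxylic acid (the –OH is not a separate alcohol).
Distinct types present: acyl halide, alcohol, aldehyde, carboxylic acid, ester, ketone, sulfide.

7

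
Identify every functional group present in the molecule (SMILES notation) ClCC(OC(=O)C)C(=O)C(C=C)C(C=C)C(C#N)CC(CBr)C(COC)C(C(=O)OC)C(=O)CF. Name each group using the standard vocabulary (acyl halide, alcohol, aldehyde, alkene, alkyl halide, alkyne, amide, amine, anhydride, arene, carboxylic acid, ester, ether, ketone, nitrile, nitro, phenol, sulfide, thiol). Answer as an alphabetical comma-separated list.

Working along the chain:
  ClCH2: halogen on an sp³ carbon → alkyl halide.
  CH(OCOCH3): pendant –OC(=O)CH3: an acyloxy group → ester.
  CO: –C(=O)– with carbon on both sides → ketone.
  CH(CH=CH2): pendant –CH=CH2: C=C double bond → alkene.
  CH(CH=CH2): pendant –CH=CH2: C=C double bond → alkene.
  CH(CN): pendant –C≡N: nitrile.
  CH(CH2Br): pendant –CH2X: halogen on sp³ carbon → alkyl halide.
  CH(CH2OCH3): pendant –CH2OCH3: C–O–C linkage → ether.
  CH(COOCH3): pendant –COOCH3: carbonyl C bonded to C and –OCH3 → ester.
  CO: –C(=O)– with carbon on both sides → ketone.
  CH2F: halogen on an sp³ carbon → alkyl halide.

alkene, alkyl halide, ester, ether, ketone, nitrile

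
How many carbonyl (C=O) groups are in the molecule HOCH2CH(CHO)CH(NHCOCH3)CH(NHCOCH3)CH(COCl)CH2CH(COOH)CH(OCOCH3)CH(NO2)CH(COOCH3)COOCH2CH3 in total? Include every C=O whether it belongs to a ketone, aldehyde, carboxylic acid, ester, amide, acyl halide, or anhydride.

8

CH(CHO): aldehyde, 1 C=O (running total 1).
CH(NHCOCH3): amide, 1 C=O (running total 2).
CH(NHCOCH3): amide, 1 C=O (running total 3).
CH(COCl): acyl halide, 1 C=O (running total 4).
CH(COOH): carboxylic acid, 1 C=O (running total 5).
CH(OCOCH3): ester, 1 C=O (running total 6).
CH(COOCH3): ester, 1 C=O (running total 7).
COOCH2CH3: ester, 1 C=O (running total 8).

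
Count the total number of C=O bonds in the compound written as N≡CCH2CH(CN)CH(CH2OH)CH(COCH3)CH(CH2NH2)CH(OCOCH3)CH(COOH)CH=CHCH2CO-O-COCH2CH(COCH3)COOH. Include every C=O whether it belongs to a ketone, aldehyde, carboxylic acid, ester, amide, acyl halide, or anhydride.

CH(COCH3): ketone, 1 C=O (running total 1).
CH(OCOCH3): ester, 1 C=O (running total 2).
CH(COOH): carboxylic acid, 1 C=O (running total 3).
CH2CO-O-COCH2: anhydride, 2 C=O (running total 5).
CH(COCH3): ketone, 1 C=O (running total 6).
COOH: carboxylic acid, 1 C=O (running total 7).

7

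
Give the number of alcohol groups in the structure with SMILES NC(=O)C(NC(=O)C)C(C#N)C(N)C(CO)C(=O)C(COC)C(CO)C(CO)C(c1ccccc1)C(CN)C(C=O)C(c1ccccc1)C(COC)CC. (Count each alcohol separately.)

3

Taking each segment in turn:
  H2NCO: –C(=O)NH2: carbonyl C bonded to C and to N → amide (the N is not a separate amine).
  CH(NHCOCH3): pendant –NHC(=O)CH3: N bonded to a carbonyl → amide (not amine).
  CH(CN): pendant –C≡N: nitrile.
  CH(NH2): –NH2 on an sp³ carbon with no adjacent C=O → amine.
  CH(CH2OH): pendant –CH2OH on an sp³ backbone C → alcohol.
  CO: –C(=O)– with carbon on both sides → ketone.
  CH(CH2OCH3): pendant –CH2OCH3: C–O–C linkage → ether.
  CH(CH2OH): pendant –CH2OH on an sp³ backbone C → alcohol.
  CH(CH2OH): pendant –CH2OH on an sp³ backbone C → alcohol.
  CH(C6H5): pendant –C6H5: benzene ring → arene.
  CH(CH2NH2): pendant –CH2NH2: N on sp³ C, no adjacent C=O → amine.
  CH(CHO): pendant –CHO: carbonyl C bonded to C and H → aldehyde.
  CH(C6H5): pendant –C6H5: benzene ring → arene.
  CH(CH2OCH3): pendant –CH2OCH3: C–O–C linkage → ether.
Alcohol appears at: CH(CH2OH), CH(CH2OH), CH(CH2OH) → 3.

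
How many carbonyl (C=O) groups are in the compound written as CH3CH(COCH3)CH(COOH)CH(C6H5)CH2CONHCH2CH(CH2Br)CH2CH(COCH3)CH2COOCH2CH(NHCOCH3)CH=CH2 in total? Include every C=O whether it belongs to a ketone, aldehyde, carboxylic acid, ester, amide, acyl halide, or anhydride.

CH(COCH3): ketone, 1 C=O (running total 1).
CH(COOH): carboxylic acid, 1 C=O (running total 2).
CH2CONHCH2: amide, 1 C=O (running total 3).
CH(COCH3): ketone, 1 C=O (running total 4).
CH2COOCH2: ester, 1 C=O (running total 5).
CH(NHCOCH3): amide, 1 C=O (running total 6).

6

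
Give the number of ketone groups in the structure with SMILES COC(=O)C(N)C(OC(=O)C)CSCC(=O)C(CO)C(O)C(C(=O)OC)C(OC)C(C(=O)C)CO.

2

CH3O–C(=O)–: carbonyl C bonded to C and to –OCH3 → ester (not ketone + ether).
–NH2 on an sp³ carbon with no adjacent C=O → amine.
pendant –OC(=O)CH3: an acyloxy group → ester.
C–S–C linkage → sulfide (thioether).
–C(=O)– with carbon on both sides → ketone.
pendant –CH2OH on an sp³ backbone C → alcohol.
–OH on an sp³ carbon → alcohol (secondary).
pendant –COOCH3: carbonyl C bonded to C and –OCH3 → ester.
pendant –OCH3: C–O–C with sp³ C, no adjacent C=O → ether.
pendant –COCH3: carbonyl C bonded to two carbons → ketone.
–OH on an sp³ carbon → alcohol.
Ketone appears at: CO, CH(COCH3) → 2.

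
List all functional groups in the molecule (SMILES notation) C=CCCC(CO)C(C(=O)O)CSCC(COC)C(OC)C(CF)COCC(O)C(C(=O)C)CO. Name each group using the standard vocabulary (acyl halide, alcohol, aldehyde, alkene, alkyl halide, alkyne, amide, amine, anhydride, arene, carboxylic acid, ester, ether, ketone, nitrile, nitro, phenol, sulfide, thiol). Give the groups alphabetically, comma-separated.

alcohol, alkene, alkyl halide, carboxylic acid, ether, ketone, sulfide

Working along the chain:
  CH2=CH: C=C double bond → alkene.
  CH(CH2OH): pendant –CH2OH on an sp³ backbone C → alcohol.
  CH(COOH): pendant –COOH: carbonyl C bonded to C and –OH → carboxylic acid.
  CH2SCH2: C–S–C linkage → sulfide (thioether).
  CH(CH2OCH3): pendant –CH2OCH3: C–O–C linkage → ether.
  CH(OCH3): pendant –OCH3: C–O–C with sp³ C, no adjacent C=O → ether.
  CH(CH2F): pendant –CH2X: halogen on sp³ carbon → alkyl halide.
  CH2OCH2: C–O–C with sp³ carbons on both sides and no adjacent C=O → ether.
  CH(OH): –OH on an sp³ carbon → alcohol (secondary).
  CH(COCH3): pendant –COCH3: carbonyl C bonded to two carbons → ketone.
  CH2OH: –OH on an sp³ carbon → alcohol.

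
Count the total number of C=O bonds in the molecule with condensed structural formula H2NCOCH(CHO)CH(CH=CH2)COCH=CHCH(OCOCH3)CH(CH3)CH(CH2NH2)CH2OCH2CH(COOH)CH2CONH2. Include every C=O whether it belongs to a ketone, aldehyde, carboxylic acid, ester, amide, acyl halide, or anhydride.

6

H2NCO: amide, 1 C=O (running total 1).
CH(CHO): aldehyde, 1 C=O (running total 2).
CO: ketone, 1 C=O (running total 3).
CH(OCOCH3): ester, 1 C=O (running total 4).
CH(COOH): carboxylic acid, 1 C=O (running total 5).
CONH2: amide, 1 C=O (running total 6).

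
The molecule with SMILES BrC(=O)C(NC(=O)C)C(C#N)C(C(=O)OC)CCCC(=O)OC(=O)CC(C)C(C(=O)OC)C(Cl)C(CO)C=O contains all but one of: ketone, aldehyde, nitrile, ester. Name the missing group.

aldehyde: present (CHO — terminal –CHO: carbonyl C bonded to H and C → aldehyde).
nitrile: present (CH(CN) — pendant –C≡N: nitrile).
ester: present (CH(COOCH3) — pendant –COOCH3: carbonyl C bonded to C and –OCH3 → ester).
ketone: absent. In CH(COOCH3), the C=O is bonded to an –O–C group, which defines an ester, not a ketone. In CH(NHCOCH3), the C=O is bonded to nitrogen, which defines an amide, not a ketone. In CHO, the carbonyl carbon carries an H, so it is an aldehyde, not a ketone. In BrCO, the C=O is bonded to a halogen, which defines an acyl halide, not a ketone. In CH2CO-O-COCH2, the two C=O groups share a bridging oxygen, which is an anhydride linkage, not a ketone.

ketone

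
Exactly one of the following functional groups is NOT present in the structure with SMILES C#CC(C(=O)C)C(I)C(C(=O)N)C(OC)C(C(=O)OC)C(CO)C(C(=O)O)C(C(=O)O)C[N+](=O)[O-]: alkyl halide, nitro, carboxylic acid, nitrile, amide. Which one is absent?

nitro: present (CH2NO2 — –NO2 on carbon → nitro group).
alkyl halide: present (CH(I) — halogen on an sp³ carbon → alkyl halide).
carboxylic acid: present (CH(COOH) — pendant –COOH: carbonyl C bonded to C and –OH → carboxylic acid).
amide: present (CH(CONH2) — pendant –CONH2: carbonyl C bonded to C and N → amide).
nitrile: absent. In HC≡C, the triple bond is C≡C, not C≡N.

nitrile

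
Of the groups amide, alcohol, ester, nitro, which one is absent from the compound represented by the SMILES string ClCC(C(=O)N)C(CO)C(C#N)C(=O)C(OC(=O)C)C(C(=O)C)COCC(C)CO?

alcohol: present (CH(CH2OH) — pendant –CH2OH on an sp³ backbone C → alcohol).
amide: present (CH(CONH2) — pendant –CONH2: carbonyl C bonded to C and N → amide).
ester: present (CH(OCOCH3) — pendant –OC(=O)CH3: an acyloxy group → ester).
nitro: no segment matches this pattern.

nitro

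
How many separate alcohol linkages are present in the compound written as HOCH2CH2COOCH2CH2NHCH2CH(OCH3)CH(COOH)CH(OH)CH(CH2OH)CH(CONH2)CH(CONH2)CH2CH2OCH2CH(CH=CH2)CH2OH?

Working along the chain:
  HOCH2: HO– on an sp³ carbon → alcohol.
  CH2COOCH2: –C(=O)–O–C with C on the carbonyl side → ester.
  CH2NHCH2: C–N–C with sp³ carbons and no adjacent C=O → amine (secondary).
  CH(OCH3): pendant –OCH3: C–O–C with sp³ C, no adjacent C=O → ether.
  CH(COOH): pendant –COOH: carbonyl C bonded to C and –OH → carboxylic acid.
  CH(OH): –OH on an sp³ carbon → alcohol (secondary).
  CH(CH2OH): pendant –CH2OH on an sp³ backbone C → alcohol.
  CH(CONH2): pendant –CONH2: carbonyl C bonded to C and N → amide.
  CH(CONH2): pendant –CONH2: carbonyl C bonded to C and N → amide.
  CH2OCH2: C–O–C with sp³ carbons on both sides and no adjacent C=O → ether.
  CH(CH=CH2): pendant –CH=CH2: C=C double bond → alkene.
  CH2OH: –OH on an sp³ carbon → alcohol.
Alcohol appears at: HOCH2, CH(OH), CH(CH2OH), CH2OH → 4.

4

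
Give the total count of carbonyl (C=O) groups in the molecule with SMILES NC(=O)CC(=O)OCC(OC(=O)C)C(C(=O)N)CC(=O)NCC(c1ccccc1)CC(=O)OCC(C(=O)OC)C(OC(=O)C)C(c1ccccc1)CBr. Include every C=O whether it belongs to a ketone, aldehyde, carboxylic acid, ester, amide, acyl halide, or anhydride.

8

H2NCO: amide, 1 C=O (running total 1).
CH2COOCH2: ester, 1 C=O (running total 2).
CH(OCOCH3): ester, 1 C=O (running total 3).
CH(CONH2): amide, 1 C=O (running total 4).
CH2CONHCH2: amide, 1 C=O (running total 5).
CH2COOCH2: ester, 1 C=O (running total 6).
CH(COOCH3): ester, 1 C=O (running total 7).
CH(OCOCH3): ester, 1 C=O (running total 8).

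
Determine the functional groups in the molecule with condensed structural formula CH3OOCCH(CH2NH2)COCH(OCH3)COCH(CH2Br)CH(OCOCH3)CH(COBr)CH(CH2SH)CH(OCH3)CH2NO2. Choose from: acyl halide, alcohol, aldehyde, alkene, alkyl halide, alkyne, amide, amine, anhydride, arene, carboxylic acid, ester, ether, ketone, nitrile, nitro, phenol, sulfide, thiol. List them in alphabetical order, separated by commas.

acyl halide, alkyl halide, amine, ester, ether, ketone, nitro, thiol

Taking each segment in turn:
  CH3OOC: CH3O–C(=O)–: carbonyl C bonded to C and to –OCH3 → ester (not ketone + ether).
  CH(CH2NH2): pendant –CH2NH2: N on sp³ C, no adjacent C=O → amine.
  CO: –C(=O)– with carbon on both sides → ketone.
  CH(OCH3): pendant –OCH3: C–O–C with sp³ C, no adjacent C=O → ether.
  CO: –C(=O)– with carbon on both sides → ketone.
  CH(CH2Br): pendant –CH2X: halogen on sp³ carbon → alkyl halide.
  CH(OCOCH3): pendant –OC(=O)CH3: an acyloxy group → ester.
  CH(COBr): pendant –C(=O)X: carbonyl C bonded to C and halogen → acyl halide.
  CH(CH2SH): pendant –CH2SH → thiol.
  CH(OCH3): pendant –OCH3: C–O–C with sp³ C, no adjacent C=O → ether.
  CH2NO2: –NO2 on carbon → nitro group.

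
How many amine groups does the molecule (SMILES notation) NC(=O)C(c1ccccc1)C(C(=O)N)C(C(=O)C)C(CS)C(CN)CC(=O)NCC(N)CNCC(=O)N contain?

3

Working along the chain:
  H2NCO: –C(=O)NH2: carbonyl C bonded to C and to N → amide (the N is not a separate amine).
  CH(C6H5): pendant –C6H5: benzene ring → arene.
  CH(CONH2): pendant –CONH2: carbonyl C bonded to C and N → amide.
  CH(COCH3): pendant –COCH3: carbonyl C bonded to two carbons → ketone.
  CH(CH2SH): pendant –CH2SH → thiol.
  CH(CH2NH2): pendant –CH2NH2: N on sp³ C, no adjacent C=O → amine.
  CH2CONHCH2: –C(=O)–N– linkage → amide (the N is not an amine).
  CH(NH2): –NH2 on an sp³ carbon with no adjacent C=O → amine.
  CH2NHCH2: C–N–C with sp³ carbons and no adjacent C=O → amine (secondary).
  CONH2: –C(=O)NH2: carbonyl C bonded to C and to N → amide (the N is not a separate amine).
Amine appears at: CH(CH2NH2), CH(NH2), CH2NHCH2 → 3.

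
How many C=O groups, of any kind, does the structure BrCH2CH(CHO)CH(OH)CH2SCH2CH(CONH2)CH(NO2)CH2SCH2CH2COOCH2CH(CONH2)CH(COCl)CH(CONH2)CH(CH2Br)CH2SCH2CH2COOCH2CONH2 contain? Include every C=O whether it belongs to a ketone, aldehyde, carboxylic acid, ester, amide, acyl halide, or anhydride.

CH(CHO): aldehyde, 1 C=O (running total 1).
CH(CONH2): amide, 1 C=O (running total 2).
CH2COOCH2: ester, 1 C=O (running total 3).
CH(CONH2): amide, 1 C=O (running total 4).
CH(COCl): acyl halide, 1 C=O (running total 5).
CH(CONH2): amide, 1 C=O (running total 6).
CH2COOCH2: ester, 1 C=O (running total 7).
CONH2: amide, 1 C=O (running total 8).

8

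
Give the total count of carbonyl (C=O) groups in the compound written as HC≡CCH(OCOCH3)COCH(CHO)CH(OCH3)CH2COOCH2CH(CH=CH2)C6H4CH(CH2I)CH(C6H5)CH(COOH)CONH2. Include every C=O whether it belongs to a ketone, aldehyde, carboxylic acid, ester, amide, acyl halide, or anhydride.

CH(OCOCH3): ester, 1 C=O (running total 1).
CO: ketone, 1 C=O (running total 2).
CH(CHO): aldehyde, 1 C=O (running total 3).
CH2COOCH2: ester, 1 C=O (running total 4).
CH(COOH): carboxylic acid, 1 C=O (running total 5).
CONH2: amide, 1 C=O (running total 6).

6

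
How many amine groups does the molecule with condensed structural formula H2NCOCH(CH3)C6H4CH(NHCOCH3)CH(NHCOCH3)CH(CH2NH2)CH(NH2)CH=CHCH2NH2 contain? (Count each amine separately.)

3

Reading the structure from left to right:
  H2NCO: –C(=O)NH2: carbonyl C bonded to C and to N → amide (the N is not a separate amine).
  C6H4: para-disubstituted benzene ring → arene.
  CH(NHCOCH3): pendant –NHC(=O)CH3: N bonded to a carbonyl → amide (not amine).
  CH(NHCOCH3): pendant –NHC(=O)CH3: N bonded to a carbonyl → amide (not amine).
  CH(CH2NH2): pendant –CH2NH2: N on sp³ C, no adjacent C=O → amine.
  CH(NH2): –NH2 on an sp³ carbon with no adjacent C=O → amine.
  CH=CH: C=C double bond → alkene.
  CH2NH2: –NH2 on an sp³ carbon with no adjacent C=O → amine.
Amine appears at: CH(CH2NH2), CH(NH2), CH2NH2 → 3.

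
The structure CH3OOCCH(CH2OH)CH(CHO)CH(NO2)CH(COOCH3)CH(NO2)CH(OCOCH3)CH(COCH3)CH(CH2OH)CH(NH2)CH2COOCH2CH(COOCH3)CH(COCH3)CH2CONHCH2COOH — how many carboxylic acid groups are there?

Working along the chain:
  CH3OOC: CH3O–C(=O)–: carbonyl C bonded to C and to –OCH3 → ester (not ketone + ether).
  CH(CH2OH): pendant –CH2OH on an sp³ backbone C → alcohol.
  CH(CHO): pendant –CHO: carbonyl C bonded to C and H → aldehyde.
  CH(NO2): –NO2 on an sp³ carbon → nitro (the N=O is not a carbonyl).
  CH(COOCH3): pendant –COOCH3: carbonyl C bonded to C and –OCH3 → ester.
  CH(NO2): –NO2 on an sp³ carbon → nitro (the N=O is not a carbonyl).
  CH(OCOCH3): pendant –OC(=O)CH3: an acyloxy group → ester.
  CH(COCH3): pendant –COCH3: carbonyl C bonded to two carbons → ketone.
  CH(CH2OH): pendant –CH2OH on an sp³ backbone C → alcohol.
  CH(NH2): –NH2 on an sp³ carbon with no adjacent C=O → amine.
  CH2COOCH2: –C(=O)–O–C with C on the carbonyl side → ester.
  CH(COOCH3): pendant –COOCH3: carbonyl C bonded to C and –OCH3 → ester.
  CH(COCH3): pendant –COCH3: carbonyl C bonded to two carbons → ketone.
  CH2CONHCH2: –C(=O)–N– linkage → amide (the N is not an amine).
  COOH: –COOH: carbonyl C bonded to –OH and C → carboxylic acid (the –OH is not a separate alcohol).
Carboxylic acid appears at: COOH → 1.

1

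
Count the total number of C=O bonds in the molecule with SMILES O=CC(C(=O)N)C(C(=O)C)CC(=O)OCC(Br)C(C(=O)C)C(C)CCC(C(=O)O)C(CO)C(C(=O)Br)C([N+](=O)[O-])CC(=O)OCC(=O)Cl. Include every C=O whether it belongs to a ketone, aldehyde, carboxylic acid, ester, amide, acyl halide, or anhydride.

9

OHC: aldehyde, 1 C=O (running total 1).
CH(CONH2): amide, 1 C=O (running total 2).
CH(COCH3): ketone, 1 C=O (running total 3).
CH2COOCH2: ester, 1 C=O (running total 4).
CH(COCH3): ketone, 1 C=O (running total 5).
CH(COOH): carboxylic acid, 1 C=O (running total 6).
CH(COBr): acyl halide, 1 C=O (running total 7).
CH2COOCH2: ester, 1 C=O (running total 8).
COCl: acyl halide, 1 C=O (running total 9).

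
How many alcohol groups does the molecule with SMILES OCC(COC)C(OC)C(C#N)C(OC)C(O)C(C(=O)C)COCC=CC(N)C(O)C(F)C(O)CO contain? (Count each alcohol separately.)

HO– on an sp³ carbon → alcohol.
pendant –CH2OCH3: C–O–C linkage → ether.
pendant –OCH3: C–O–C with sp³ C, no adjacent C=O → ether.
pendant –C≡N: nitrile.
pendant –OCH3: C–O–C with sp³ C, no adjacent C=O → ether.
–OH on an sp³ carbon → alcohol (secondary).
pendant –COCH3: carbonyl C bonded to two carbons → ketone.
C–O–C with sp³ carbons on both sides and no adjacent C=O → ether.
C=C double bond → alkene.
–NH2 on an sp³ carbon with no adjacent C=O → amine.
–OH on an sp³ carbon → alcohol (secondary).
halogen on an sp³ carbon → alkyl halide.
–OH on an sp³ carbon → alcohol (secondary).
–OH on an sp³ carbon → alcohol.
Alcohol appears at: HOCH2, CH(OH), CH(OH), CH(OH), CH2OH → 5.

5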